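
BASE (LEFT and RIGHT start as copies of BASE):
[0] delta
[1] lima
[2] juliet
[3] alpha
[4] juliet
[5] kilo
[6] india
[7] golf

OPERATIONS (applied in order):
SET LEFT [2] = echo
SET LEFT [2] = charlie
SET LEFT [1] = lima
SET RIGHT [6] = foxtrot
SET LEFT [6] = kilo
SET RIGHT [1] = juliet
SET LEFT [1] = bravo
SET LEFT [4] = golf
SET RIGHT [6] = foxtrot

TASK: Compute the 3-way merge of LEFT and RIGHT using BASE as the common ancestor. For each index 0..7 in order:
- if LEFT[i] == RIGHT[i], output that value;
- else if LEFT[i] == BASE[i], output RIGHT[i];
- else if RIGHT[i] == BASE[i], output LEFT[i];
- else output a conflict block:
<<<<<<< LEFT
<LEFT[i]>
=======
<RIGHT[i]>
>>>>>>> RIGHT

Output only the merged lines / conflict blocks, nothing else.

Answer: delta
<<<<<<< LEFT
bravo
=======
juliet
>>>>>>> RIGHT
charlie
alpha
golf
kilo
<<<<<<< LEFT
kilo
=======
foxtrot
>>>>>>> RIGHT
golf

Derivation:
Final LEFT:  [delta, bravo, charlie, alpha, golf, kilo, kilo, golf]
Final RIGHT: [delta, juliet, juliet, alpha, juliet, kilo, foxtrot, golf]
i=0: L=delta R=delta -> agree -> delta
i=1: BASE=lima L=bravo R=juliet all differ -> CONFLICT
i=2: L=charlie, R=juliet=BASE -> take LEFT -> charlie
i=3: L=alpha R=alpha -> agree -> alpha
i=4: L=golf, R=juliet=BASE -> take LEFT -> golf
i=5: L=kilo R=kilo -> agree -> kilo
i=6: BASE=india L=kilo R=foxtrot all differ -> CONFLICT
i=7: L=golf R=golf -> agree -> golf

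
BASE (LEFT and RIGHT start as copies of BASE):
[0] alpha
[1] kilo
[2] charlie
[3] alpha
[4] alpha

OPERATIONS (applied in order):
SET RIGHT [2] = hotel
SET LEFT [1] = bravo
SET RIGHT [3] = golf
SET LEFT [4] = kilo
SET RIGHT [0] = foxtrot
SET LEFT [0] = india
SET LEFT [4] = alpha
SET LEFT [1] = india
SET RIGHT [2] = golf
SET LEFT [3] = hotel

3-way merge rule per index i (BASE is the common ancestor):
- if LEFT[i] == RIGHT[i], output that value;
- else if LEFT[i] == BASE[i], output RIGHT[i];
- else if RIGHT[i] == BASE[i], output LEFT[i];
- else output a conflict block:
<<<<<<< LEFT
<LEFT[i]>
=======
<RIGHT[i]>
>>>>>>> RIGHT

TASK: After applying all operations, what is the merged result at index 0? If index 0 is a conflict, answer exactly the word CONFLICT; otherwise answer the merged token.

Final LEFT:  [india, india, charlie, hotel, alpha]
Final RIGHT: [foxtrot, kilo, golf, golf, alpha]
i=0: BASE=alpha L=india R=foxtrot all differ -> CONFLICT
i=1: L=india, R=kilo=BASE -> take LEFT -> india
i=2: L=charlie=BASE, R=golf -> take RIGHT -> golf
i=3: BASE=alpha L=hotel R=golf all differ -> CONFLICT
i=4: L=alpha R=alpha -> agree -> alpha
Index 0 -> CONFLICT

Answer: CONFLICT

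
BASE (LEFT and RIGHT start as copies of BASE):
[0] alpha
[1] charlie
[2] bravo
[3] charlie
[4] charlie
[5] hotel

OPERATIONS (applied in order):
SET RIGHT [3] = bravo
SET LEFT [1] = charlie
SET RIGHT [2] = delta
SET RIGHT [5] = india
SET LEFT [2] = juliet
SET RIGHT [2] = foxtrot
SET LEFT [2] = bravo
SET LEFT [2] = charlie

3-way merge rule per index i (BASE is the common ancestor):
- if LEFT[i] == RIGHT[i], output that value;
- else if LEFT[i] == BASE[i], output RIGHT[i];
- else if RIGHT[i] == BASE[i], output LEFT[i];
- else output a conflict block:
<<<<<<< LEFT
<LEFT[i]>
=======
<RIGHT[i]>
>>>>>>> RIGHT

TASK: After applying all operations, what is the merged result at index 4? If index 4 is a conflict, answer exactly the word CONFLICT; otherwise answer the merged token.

Answer: charlie

Derivation:
Final LEFT:  [alpha, charlie, charlie, charlie, charlie, hotel]
Final RIGHT: [alpha, charlie, foxtrot, bravo, charlie, india]
i=0: L=alpha R=alpha -> agree -> alpha
i=1: L=charlie R=charlie -> agree -> charlie
i=2: BASE=bravo L=charlie R=foxtrot all differ -> CONFLICT
i=3: L=charlie=BASE, R=bravo -> take RIGHT -> bravo
i=4: L=charlie R=charlie -> agree -> charlie
i=5: L=hotel=BASE, R=india -> take RIGHT -> india
Index 4 -> charlie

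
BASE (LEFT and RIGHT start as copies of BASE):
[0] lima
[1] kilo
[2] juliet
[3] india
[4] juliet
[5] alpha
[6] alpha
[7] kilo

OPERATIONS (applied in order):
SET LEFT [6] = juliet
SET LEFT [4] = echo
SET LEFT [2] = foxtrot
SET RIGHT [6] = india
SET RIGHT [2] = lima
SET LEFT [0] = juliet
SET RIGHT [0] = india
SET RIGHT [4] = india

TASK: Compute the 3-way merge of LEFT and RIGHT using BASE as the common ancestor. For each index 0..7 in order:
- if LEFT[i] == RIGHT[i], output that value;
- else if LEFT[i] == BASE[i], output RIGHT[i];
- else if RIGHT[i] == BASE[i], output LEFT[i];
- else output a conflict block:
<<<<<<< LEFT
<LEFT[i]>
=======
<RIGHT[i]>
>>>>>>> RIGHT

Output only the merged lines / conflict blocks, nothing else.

Final LEFT:  [juliet, kilo, foxtrot, india, echo, alpha, juliet, kilo]
Final RIGHT: [india, kilo, lima, india, india, alpha, india, kilo]
i=0: BASE=lima L=juliet R=india all differ -> CONFLICT
i=1: L=kilo R=kilo -> agree -> kilo
i=2: BASE=juliet L=foxtrot R=lima all differ -> CONFLICT
i=3: L=india R=india -> agree -> india
i=4: BASE=juliet L=echo R=india all differ -> CONFLICT
i=5: L=alpha R=alpha -> agree -> alpha
i=6: BASE=alpha L=juliet R=india all differ -> CONFLICT
i=7: L=kilo R=kilo -> agree -> kilo

Answer: <<<<<<< LEFT
juliet
=======
india
>>>>>>> RIGHT
kilo
<<<<<<< LEFT
foxtrot
=======
lima
>>>>>>> RIGHT
india
<<<<<<< LEFT
echo
=======
india
>>>>>>> RIGHT
alpha
<<<<<<< LEFT
juliet
=======
india
>>>>>>> RIGHT
kilo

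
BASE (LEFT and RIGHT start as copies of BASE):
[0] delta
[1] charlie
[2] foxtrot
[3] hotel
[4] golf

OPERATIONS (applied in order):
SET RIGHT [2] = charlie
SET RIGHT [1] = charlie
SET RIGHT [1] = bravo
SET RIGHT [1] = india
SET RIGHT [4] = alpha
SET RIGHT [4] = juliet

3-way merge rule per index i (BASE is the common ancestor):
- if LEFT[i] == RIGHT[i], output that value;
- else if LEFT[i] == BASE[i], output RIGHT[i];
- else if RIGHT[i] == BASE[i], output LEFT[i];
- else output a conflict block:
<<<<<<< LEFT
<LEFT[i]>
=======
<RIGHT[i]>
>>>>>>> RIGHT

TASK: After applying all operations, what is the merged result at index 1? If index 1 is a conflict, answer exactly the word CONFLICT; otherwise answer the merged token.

Answer: india

Derivation:
Final LEFT:  [delta, charlie, foxtrot, hotel, golf]
Final RIGHT: [delta, india, charlie, hotel, juliet]
i=0: L=delta R=delta -> agree -> delta
i=1: L=charlie=BASE, R=india -> take RIGHT -> india
i=2: L=foxtrot=BASE, R=charlie -> take RIGHT -> charlie
i=3: L=hotel R=hotel -> agree -> hotel
i=4: L=golf=BASE, R=juliet -> take RIGHT -> juliet
Index 1 -> india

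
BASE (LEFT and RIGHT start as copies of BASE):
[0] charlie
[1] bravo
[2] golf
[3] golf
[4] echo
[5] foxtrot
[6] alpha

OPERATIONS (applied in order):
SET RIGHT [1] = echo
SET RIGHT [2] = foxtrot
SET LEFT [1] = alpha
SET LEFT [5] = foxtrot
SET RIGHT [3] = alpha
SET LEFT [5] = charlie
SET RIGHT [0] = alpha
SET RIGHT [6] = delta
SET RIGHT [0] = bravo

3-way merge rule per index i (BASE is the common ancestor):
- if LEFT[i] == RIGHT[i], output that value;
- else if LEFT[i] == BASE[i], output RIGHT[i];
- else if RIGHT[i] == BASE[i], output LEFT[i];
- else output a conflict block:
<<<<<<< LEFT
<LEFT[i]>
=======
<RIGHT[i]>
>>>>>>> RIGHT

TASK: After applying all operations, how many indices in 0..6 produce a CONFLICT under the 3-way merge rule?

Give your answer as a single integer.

Final LEFT:  [charlie, alpha, golf, golf, echo, charlie, alpha]
Final RIGHT: [bravo, echo, foxtrot, alpha, echo, foxtrot, delta]
i=0: L=charlie=BASE, R=bravo -> take RIGHT -> bravo
i=1: BASE=bravo L=alpha R=echo all differ -> CONFLICT
i=2: L=golf=BASE, R=foxtrot -> take RIGHT -> foxtrot
i=3: L=golf=BASE, R=alpha -> take RIGHT -> alpha
i=4: L=echo R=echo -> agree -> echo
i=5: L=charlie, R=foxtrot=BASE -> take LEFT -> charlie
i=6: L=alpha=BASE, R=delta -> take RIGHT -> delta
Conflict count: 1

Answer: 1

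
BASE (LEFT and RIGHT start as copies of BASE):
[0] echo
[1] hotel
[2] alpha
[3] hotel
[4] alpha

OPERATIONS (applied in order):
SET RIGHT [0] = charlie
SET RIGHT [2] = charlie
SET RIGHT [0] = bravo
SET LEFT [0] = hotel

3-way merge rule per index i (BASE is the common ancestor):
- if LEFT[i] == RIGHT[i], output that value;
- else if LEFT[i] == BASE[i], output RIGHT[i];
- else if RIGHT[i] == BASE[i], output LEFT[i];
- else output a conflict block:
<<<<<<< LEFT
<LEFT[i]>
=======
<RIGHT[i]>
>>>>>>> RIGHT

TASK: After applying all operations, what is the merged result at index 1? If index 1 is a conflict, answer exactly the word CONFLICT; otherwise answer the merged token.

Answer: hotel

Derivation:
Final LEFT:  [hotel, hotel, alpha, hotel, alpha]
Final RIGHT: [bravo, hotel, charlie, hotel, alpha]
i=0: BASE=echo L=hotel R=bravo all differ -> CONFLICT
i=1: L=hotel R=hotel -> agree -> hotel
i=2: L=alpha=BASE, R=charlie -> take RIGHT -> charlie
i=3: L=hotel R=hotel -> agree -> hotel
i=4: L=alpha R=alpha -> agree -> alpha
Index 1 -> hotel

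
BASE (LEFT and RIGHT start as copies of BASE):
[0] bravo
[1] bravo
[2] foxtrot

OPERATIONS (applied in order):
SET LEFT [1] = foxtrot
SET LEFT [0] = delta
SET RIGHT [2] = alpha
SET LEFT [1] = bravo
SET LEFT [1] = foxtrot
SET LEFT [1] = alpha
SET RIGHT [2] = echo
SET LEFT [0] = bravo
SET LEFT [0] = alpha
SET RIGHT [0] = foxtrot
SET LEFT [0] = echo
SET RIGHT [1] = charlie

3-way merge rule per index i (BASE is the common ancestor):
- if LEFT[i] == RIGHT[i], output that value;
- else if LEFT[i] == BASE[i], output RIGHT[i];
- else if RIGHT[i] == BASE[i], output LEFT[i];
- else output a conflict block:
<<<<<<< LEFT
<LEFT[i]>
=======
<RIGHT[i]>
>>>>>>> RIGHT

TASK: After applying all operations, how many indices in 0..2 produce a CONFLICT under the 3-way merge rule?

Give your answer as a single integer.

Answer: 2

Derivation:
Final LEFT:  [echo, alpha, foxtrot]
Final RIGHT: [foxtrot, charlie, echo]
i=0: BASE=bravo L=echo R=foxtrot all differ -> CONFLICT
i=1: BASE=bravo L=alpha R=charlie all differ -> CONFLICT
i=2: L=foxtrot=BASE, R=echo -> take RIGHT -> echo
Conflict count: 2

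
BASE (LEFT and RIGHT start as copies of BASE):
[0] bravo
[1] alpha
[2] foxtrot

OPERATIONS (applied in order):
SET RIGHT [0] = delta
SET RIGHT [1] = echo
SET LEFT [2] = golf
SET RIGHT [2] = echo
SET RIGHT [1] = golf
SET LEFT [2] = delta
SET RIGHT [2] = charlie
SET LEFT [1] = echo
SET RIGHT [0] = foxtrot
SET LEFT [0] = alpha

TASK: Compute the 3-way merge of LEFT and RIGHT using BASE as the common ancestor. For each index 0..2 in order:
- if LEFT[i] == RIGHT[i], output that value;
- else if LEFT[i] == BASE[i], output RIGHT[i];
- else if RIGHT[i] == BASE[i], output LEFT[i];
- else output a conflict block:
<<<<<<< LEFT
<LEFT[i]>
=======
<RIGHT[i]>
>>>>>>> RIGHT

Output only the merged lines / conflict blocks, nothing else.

Answer: <<<<<<< LEFT
alpha
=======
foxtrot
>>>>>>> RIGHT
<<<<<<< LEFT
echo
=======
golf
>>>>>>> RIGHT
<<<<<<< LEFT
delta
=======
charlie
>>>>>>> RIGHT

Derivation:
Final LEFT:  [alpha, echo, delta]
Final RIGHT: [foxtrot, golf, charlie]
i=0: BASE=bravo L=alpha R=foxtrot all differ -> CONFLICT
i=1: BASE=alpha L=echo R=golf all differ -> CONFLICT
i=2: BASE=foxtrot L=delta R=charlie all differ -> CONFLICT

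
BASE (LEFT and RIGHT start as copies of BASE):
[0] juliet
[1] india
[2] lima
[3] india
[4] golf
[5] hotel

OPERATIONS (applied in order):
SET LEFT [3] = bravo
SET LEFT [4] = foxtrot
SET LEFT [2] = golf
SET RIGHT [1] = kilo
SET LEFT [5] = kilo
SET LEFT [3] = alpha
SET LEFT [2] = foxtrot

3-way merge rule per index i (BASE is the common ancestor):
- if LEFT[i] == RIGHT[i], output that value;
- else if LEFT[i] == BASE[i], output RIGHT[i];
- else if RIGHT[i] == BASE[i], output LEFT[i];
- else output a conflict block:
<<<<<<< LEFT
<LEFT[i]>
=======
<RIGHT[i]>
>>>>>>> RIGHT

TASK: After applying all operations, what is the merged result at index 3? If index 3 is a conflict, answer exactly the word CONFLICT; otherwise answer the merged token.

Final LEFT:  [juliet, india, foxtrot, alpha, foxtrot, kilo]
Final RIGHT: [juliet, kilo, lima, india, golf, hotel]
i=0: L=juliet R=juliet -> agree -> juliet
i=1: L=india=BASE, R=kilo -> take RIGHT -> kilo
i=2: L=foxtrot, R=lima=BASE -> take LEFT -> foxtrot
i=3: L=alpha, R=india=BASE -> take LEFT -> alpha
i=4: L=foxtrot, R=golf=BASE -> take LEFT -> foxtrot
i=5: L=kilo, R=hotel=BASE -> take LEFT -> kilo
Index 3 -> alpha

Answer: alpha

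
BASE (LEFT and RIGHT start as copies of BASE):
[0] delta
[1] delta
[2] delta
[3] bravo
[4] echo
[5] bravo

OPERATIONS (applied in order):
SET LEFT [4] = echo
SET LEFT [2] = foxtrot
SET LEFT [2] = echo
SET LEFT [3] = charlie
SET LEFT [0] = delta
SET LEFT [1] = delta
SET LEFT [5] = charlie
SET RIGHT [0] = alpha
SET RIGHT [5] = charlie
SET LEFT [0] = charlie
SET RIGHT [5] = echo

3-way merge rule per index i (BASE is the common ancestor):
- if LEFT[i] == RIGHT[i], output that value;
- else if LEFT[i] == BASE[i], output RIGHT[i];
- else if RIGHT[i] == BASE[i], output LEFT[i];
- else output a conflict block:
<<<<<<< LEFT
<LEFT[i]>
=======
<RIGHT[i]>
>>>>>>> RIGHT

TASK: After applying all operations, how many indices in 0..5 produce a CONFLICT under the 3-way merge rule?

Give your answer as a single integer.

Answer: 2

Derivation:
Final LEFT:  [charlie, delta, echo, charlie, echo, charlie]
Final RIGHT: [alpha, delta, delta, bravo, echo, echo]
i=0: BASE=delta L=charlie R=alpha all differ -> CONFLICT
i=1: L=delta R=delta -> agree -> delta
i=2: L=echo, R=delta=BASE -> take LEFT -> echo
i=3: L=charlie, R=bravo=BASE -> take LEFT -> charlie
i=4: L=echo R=echo -> agree -> echo
i=5: BASE=bravo L=charlie R=echo all differ -> CONFLICT
Conflict count: 2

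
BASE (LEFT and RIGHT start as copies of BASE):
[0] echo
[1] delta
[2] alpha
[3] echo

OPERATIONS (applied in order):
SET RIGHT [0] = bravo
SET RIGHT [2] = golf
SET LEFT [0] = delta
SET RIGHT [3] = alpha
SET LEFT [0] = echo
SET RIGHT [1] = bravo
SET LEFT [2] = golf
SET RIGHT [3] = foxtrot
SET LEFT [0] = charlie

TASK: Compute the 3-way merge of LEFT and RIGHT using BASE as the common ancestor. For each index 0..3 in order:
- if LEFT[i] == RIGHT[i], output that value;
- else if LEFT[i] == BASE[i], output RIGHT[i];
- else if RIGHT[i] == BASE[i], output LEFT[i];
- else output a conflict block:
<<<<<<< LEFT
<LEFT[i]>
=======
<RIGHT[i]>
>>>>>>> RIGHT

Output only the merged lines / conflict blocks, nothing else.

Answer: <<<<<<< LEFT
charlie
=======
bravo
>>>>>>> RIGHT
bravo
golf
foxtrot

Derivation:
Final LEFT:  [charlie, delta, golf, echo]
Final RIGHT: [bravo, bravo, golf, foxtrot]
i=0: BASE=echo L=charlie R=bravo all differ -> CONFLICT
i=1: L=delta=BASE, R=bravo -> take RIGHT -> bravo
i=2: L=golf R=golf -> agree -> golf
i=3: L=echo=BASE, R=foxtrot -> take RIGHT -> foxtrot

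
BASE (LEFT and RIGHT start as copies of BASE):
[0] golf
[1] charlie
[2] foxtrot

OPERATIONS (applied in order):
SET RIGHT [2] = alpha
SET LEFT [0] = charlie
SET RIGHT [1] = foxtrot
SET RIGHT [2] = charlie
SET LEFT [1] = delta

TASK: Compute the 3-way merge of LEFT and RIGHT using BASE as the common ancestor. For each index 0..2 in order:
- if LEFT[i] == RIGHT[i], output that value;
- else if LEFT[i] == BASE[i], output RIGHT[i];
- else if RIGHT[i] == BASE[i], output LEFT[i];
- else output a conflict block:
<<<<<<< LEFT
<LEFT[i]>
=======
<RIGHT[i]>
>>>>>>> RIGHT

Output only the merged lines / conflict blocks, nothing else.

Final LEFT:  [charlie, delta, foxtrot]
Final RIGHT: [golf, foxtrot, charlie]
i=0: L=charlie, R=golf=BASE -> take LEFT -> charlie
i=1: BASE=charlie L=delta R=foxtrot all differ -> CONFLICT
i=2: L=foxtrot=BASE, R=charlie -> take RIGHT -> charlie

Answer: charlie
<<<<<<< LEFT
delta
=======
foxtrot
>>>>>>> RIGHT
charlie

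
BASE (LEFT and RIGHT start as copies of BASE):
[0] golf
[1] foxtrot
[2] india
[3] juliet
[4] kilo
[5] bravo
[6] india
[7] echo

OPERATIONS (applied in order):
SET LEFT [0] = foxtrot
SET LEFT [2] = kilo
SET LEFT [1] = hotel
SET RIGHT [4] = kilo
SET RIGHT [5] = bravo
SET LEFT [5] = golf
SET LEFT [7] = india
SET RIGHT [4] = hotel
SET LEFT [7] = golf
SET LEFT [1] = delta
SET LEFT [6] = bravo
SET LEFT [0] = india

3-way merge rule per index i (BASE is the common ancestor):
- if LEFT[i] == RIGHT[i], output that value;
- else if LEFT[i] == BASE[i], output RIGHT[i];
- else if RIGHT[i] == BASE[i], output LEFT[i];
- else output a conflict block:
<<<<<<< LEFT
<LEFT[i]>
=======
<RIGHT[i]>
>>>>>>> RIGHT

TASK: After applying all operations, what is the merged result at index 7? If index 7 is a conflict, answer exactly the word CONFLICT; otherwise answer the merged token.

Answer: golf

Derivation:
Final LEFT:  [india, delta, kilo, juliet, kilo, golf, bravo, golf]
Final RIGHT: [golf, foxtrot, india, juliet, hotel, bravo, india, echo]
i=0: L=india, R=golf=BASE -> take LEFT -> india
i=1: L=delta, R=foxtrot=BASE -> take LEFT -> delta
i=2: L=kilo, R=india=BASE -> take LEFT -> kilo
i=3: L=juliet R=juliet -> agree -> juliet
i=4: L=kilo=BASE, R=hotel -> take RIGHT -> hotel
i=5: L=golf, R=bravo=BASE -> take LEFT -> golf
i=6: L=bravo, R=india=BASE -> take LEFT -> bravo
i=7: L=golf, R=echo=BASE -> take LEFT -> golf
Index 7 -> golf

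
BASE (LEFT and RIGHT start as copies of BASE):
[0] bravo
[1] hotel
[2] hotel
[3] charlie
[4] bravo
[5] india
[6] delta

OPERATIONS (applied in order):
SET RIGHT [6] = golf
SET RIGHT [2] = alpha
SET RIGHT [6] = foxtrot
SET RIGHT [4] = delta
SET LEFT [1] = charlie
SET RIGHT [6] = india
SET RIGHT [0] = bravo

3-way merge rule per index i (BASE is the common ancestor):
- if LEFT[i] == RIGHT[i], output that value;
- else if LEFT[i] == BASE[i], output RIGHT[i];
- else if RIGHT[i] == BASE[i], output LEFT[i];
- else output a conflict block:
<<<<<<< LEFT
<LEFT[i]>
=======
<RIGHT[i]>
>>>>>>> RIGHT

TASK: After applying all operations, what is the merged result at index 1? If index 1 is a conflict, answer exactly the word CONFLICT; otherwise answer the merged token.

Answer: charlie

Derivation:
Final LEFT:  [bravo, charlie, hotel, charlie, bravo, india, delta]
Final RIGHT: [bravo, hotel, alpha, charlie, delta, india, india]
i=0: L=bravo R=bravo -> agree -> bravo
i=1: L=charlie, R=hotel=BASE -> take LEFT -> charlie
i=2: L=hotel=BASE, R=alpha -> take RIGHT -> alpha
i=3: L=charlie R=charlie -> agree -> charlie
i=4: L=bravo=BASE, R=delta -> take RIGHT -> delta
i=5: L=india R=india -> agree -> india
i=6: L=delta=BASE, R=india -> take RIGHT -> india
Index 1 -> charlie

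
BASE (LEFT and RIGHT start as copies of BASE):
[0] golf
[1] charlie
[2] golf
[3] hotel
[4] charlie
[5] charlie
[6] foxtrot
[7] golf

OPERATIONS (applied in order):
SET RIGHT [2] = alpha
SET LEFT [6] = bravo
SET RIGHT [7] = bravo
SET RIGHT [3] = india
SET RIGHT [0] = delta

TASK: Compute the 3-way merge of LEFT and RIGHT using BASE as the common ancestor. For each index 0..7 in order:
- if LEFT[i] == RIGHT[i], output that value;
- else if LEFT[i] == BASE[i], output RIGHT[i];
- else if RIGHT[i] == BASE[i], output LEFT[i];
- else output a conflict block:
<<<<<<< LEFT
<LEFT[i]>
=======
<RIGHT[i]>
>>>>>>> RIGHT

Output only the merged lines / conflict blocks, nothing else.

Answer: delta
charlie
alpha
india
charlie
charlie
bravo
bravo

Derivation:
Final LEFT:  [golf, charlie, golf, hotel, charlie, charlie, bravo, golf]
Final RIGHT: [delta, charlie, alpha, india, charlie, charlie, foxtrot, bravo]
i=0: L=golf=BASE, R=delta -> take RIGHT -> delta
i=1: L=charlie R=charlie -> agree -> charlie
i=2: L=golf=BASE, R=alpha -> take RIGHT -> alpha
i=3: L=hotel=BASE, R=india -> take RIGHT -> india
i=4: L=charlie R=charlie -> agree -> charlie
i=5: L=charlie R=charlie -> agree -> charlie
i=6: L=bravo, R=foxtrot=BASE -> take LEFT -> bravo
i=7: L=golf=BASE, R=bravo -> take RIGHT -> bravo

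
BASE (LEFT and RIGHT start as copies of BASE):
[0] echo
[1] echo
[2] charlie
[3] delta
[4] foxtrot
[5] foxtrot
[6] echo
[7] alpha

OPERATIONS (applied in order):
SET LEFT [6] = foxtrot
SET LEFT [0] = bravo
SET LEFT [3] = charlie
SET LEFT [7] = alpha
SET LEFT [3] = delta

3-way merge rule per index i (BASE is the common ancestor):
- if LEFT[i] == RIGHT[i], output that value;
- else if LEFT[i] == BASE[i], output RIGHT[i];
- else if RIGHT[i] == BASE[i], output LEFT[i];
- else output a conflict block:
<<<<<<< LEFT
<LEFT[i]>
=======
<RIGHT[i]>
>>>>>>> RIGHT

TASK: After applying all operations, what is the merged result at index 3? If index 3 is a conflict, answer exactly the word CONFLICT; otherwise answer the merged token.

Final LEFT:  [bravo, echo, charlie, delta, foxtrot, foxtrot, foxtrot, alpha]
Final RIGHT: [echo, echo, charlie, delta, foxtrot, foxtrot, echo, alpha]
i=0: L=bravo, R=echo=BASE -> take LEFT -> bravo
i=1: L=echo R=echo -> agree -> echo
i=2: L=charlie R=charlie -> agree -> charlie
i=3: L=delta R=delta -> agree -> delta
i=4: L=foxtrot R=foxtrot -> agree -> foxtrot
i=5: L=foxtrot R=foxtrot -> agree -> foxtrot
i=6: L=foxtrot, R=echo=BASE -> take LEFT -> foxtrot
i=7: L=alpha R=alpha -> agree -> alpha
Index 3 -> delta

Answer: delta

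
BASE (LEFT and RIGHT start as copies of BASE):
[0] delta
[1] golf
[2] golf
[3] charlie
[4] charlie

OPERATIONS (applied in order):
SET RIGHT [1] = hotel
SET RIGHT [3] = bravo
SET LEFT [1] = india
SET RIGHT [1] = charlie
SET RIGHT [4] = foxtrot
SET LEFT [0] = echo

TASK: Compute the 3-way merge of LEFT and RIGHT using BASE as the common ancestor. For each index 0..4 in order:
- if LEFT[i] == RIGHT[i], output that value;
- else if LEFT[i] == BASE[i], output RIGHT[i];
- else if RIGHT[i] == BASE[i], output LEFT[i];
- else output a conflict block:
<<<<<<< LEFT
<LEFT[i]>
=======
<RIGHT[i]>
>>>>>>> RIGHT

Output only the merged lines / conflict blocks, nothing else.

Final LEFT:  [echo, india, golf, charlie, charlie]
Final RIGHT: [delta, charlie, golf, bravo, foxtrot]
i=0: L=echo, R=delta=BASE -> take LEFT -> echo
i=1: BASE=golf L=india R=charlie all differ -> CONFLICT
i=2: L=golf R=golf -> agree -> golf
i=3: L=charlie=BASE, R=bravo -> take RIGHT -> bravo
i=4: L=charlie=BASE, R=foxtrot -> take RIGHT -> foxtrot

Answer: echo
<<<<<<< LEFT
india
=======
charlie
>>>>>>> RIGHT
golf
bravo
foxtrot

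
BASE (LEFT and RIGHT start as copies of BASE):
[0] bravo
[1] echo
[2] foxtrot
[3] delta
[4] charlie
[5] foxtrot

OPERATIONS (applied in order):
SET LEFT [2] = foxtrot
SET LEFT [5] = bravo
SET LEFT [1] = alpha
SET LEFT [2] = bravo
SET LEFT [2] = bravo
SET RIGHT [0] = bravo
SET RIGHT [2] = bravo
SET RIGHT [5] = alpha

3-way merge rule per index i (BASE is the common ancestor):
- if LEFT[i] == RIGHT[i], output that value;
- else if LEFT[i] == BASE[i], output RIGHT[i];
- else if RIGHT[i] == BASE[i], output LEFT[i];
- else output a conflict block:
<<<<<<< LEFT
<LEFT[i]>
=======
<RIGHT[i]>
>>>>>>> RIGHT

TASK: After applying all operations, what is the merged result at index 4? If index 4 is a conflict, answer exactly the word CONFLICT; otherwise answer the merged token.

Answer: charlie

Derivation:
Final LEFT:  [bravo, alpha, bravo, delta, charlie, bravo]
Final RIGHT: [bravo, echo, bravo, delta, charlie, alpha]
i=0: L=bravo R=bravo -> agree -> bravo
i=1: L=alpha, R=echo=BASE -> take LEFT -> alpha
i=2: L=bravo R=bravo -> agree -> bravo
i=3: L=delta R=delta -> agree -> delta
i=4: L=charlie R=charlie -> agree -> charlie
i=5: BASE=foxtrot L=bravo R=alpha all differ -> CONFLICT
Index 4 -> charlie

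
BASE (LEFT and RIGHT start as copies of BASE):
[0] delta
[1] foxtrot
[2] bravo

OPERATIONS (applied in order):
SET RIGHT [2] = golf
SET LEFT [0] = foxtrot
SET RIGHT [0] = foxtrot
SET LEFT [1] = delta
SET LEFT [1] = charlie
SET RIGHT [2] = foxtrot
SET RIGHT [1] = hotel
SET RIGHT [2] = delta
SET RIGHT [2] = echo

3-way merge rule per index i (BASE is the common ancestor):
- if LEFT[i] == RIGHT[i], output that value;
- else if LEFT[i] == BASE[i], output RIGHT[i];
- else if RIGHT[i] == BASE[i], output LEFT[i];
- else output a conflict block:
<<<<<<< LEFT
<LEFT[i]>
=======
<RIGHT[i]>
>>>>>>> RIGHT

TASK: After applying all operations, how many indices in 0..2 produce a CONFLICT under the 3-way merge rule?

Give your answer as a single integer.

Answer: 1

Derivation:
Final LEFT:  [foxtrot, charlie, bravo]
Final RIGHT: [foxtrot, hotel, echo]
i=0: L=foxtrot R=foxtrot -> agree -> foxtrot
i=1: BASE=foxtrot L=charlie R=hotel all differ -> CONFLICT
i=2: L=bravo=BASE, R=echo -> take RIGHT -> echo
Conflict count: 1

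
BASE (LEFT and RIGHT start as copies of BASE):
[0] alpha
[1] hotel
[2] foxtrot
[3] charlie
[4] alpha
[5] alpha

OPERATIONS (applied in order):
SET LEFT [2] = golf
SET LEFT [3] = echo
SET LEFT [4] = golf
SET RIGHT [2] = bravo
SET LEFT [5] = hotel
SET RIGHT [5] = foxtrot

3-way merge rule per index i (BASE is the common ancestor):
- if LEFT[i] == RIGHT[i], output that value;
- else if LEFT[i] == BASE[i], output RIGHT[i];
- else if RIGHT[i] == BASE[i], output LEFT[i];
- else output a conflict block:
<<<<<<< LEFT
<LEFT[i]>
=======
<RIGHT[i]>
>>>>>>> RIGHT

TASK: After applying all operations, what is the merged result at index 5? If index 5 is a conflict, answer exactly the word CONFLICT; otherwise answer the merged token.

Answer: CONFLICT

Derivation:
Final LEFT:  [alpha, hotel, golf, echo, golf, hotel]
Final RIGHT: [alpha, hotel, bravo, charlie, alpha, foxtrot]
i=0: L=alpha R=alpha -> agree -> alpha
i=1: L=hotel R=hotel -> agree -> hotel
i=2: BASE=foxtrot L=golf R=bravo all differ -> CONFLICT
i=3: L=echo, R=charlie=BASE -> take LEFT -> echo
i=4: L=golf, R=alpha=BASE -> take LEFT -> golf
i=5: BASE=alpha L=hotel R=foxtrot all differ -> CONFLICT
Index 5 -> CONFLICT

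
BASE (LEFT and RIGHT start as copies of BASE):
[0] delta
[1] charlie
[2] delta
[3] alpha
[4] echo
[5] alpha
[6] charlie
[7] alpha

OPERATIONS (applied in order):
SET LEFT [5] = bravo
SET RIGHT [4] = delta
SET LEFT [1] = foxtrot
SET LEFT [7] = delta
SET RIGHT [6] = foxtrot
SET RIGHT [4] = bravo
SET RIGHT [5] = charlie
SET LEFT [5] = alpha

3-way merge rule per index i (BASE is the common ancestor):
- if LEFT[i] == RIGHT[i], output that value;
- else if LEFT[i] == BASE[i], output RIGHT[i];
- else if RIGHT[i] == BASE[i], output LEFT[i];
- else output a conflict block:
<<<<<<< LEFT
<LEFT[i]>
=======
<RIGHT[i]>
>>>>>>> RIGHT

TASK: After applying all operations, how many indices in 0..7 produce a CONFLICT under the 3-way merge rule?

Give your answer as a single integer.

Final LEFT:  [delta, foxtrot, delta, alpha, echo, alpha, charlie, delta]
Final RIGHT: [delta, charlie, delta, alpha, bravo, charlie, foxtrot, alpha]
i=0: L=delta R=delta -> agree -> delta
i=1: L=foxtrot, R=charlie=BASE -> take LEFT -> foxtrot
i=2: L=delta R=delta -> agree -> delta
i=3: L=alpha R=alpha -> agree -> alpha
i=4: L=echo=BASE, R=bravo -> take RIGHT -> bravo
i=5: L=alpha=BASE, R=charlie -> take RIGHT -> charlie
i=6: L=charlie=BASE, R=foxtrot -> take RIGHT -> foxtrot
i=7: L=delta, R=alpha=BASE -> take LEFT -> delta
Conflict count: 0

Answer: 0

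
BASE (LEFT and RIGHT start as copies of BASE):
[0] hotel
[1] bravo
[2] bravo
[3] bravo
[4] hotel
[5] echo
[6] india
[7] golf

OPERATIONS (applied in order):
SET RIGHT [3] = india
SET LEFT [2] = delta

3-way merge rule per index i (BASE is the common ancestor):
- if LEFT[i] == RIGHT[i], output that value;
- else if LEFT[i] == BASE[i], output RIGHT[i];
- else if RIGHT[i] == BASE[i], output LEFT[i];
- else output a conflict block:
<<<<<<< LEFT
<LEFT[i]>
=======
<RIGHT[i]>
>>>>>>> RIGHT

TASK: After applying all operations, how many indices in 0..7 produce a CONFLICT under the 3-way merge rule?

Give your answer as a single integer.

Answer: 0

Derivation:
Final LEFT:  [hotel, bravo, delta, bravo, hotel, echo, india, golf]
Final RIGHT: [hotel, bravo, bravo, india, hotel, echo, india, golf]
i=0: L=hotel R=hotel -> agree -> hotel
i=1: L=bravo R=bravo -> agree -> bravo
i=2: L=delta, R=bravo=BASE -> take LEFT -> delta
i=3: L=bravo=BASE, R=india -> take RIGHT -> india
i=4: L=hotel R=hotel -> agree -> hotel
i=5: L=echo R=echo -> agree -> echo
i=6: L=india R=india -> agree -> india
i=7: L=golf R=golf -> agree -> golf
Conflict count: 0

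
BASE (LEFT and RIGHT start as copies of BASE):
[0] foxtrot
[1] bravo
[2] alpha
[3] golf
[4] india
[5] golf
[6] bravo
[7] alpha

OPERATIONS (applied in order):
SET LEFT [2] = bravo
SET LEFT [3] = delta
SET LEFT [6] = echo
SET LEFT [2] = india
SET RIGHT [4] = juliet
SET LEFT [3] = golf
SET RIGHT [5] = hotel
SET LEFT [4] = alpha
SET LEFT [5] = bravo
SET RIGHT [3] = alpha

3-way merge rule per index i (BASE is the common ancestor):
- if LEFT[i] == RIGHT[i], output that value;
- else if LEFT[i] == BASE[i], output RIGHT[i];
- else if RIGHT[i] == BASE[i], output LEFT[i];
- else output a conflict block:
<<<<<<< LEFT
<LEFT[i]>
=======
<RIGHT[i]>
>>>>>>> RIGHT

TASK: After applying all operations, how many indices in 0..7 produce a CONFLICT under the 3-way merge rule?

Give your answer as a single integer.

Answer: 2

Derivation:
Final LEFT:  [foxtrot, bravo, india, golf, alpha, bravo, echo, alpha]
Final RIGHT: [foxtrot, bravo, alpha, alpha, juliet, hotel, bravo, alpha]
i=0: L=foxtrot R=foxtrot -> agree -> foxtrot
i=1: L=bravo R=bravo -> agree -> bravo
i=2: L=india, R=alpha=BASE -> take LEFT -> india
i=3: L=golf=BASE, R=alpha -> take RIGHT -> alpha
i=4: BASE=india L=alpha R=juliet all differ -> CONFLICT
i=5: BASE=golf L=bravo R=hotel all differ -> CONFLICT
i=6: L=echo, R=bravo=BASE -> take LEFT -> echo
i=7: L=alpha R=alpha -> agree -> alpha
Conflict count: 2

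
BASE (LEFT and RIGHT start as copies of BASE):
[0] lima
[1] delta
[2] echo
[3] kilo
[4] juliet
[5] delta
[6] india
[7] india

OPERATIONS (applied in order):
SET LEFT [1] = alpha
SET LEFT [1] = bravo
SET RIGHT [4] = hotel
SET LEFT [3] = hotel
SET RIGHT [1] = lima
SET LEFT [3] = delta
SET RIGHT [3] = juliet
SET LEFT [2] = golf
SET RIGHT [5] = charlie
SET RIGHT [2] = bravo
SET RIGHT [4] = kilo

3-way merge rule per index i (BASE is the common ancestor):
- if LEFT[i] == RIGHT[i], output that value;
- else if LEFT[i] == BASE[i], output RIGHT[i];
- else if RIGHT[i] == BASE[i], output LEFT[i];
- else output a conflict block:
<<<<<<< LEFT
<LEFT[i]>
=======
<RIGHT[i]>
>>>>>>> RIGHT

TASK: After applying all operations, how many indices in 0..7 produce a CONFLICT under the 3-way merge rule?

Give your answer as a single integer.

Final LEFT:  [lima, bravo, golf, delta, juliet, delta, india, india]
Final RIGHT: [lima, lima, bravo, juliet, kilo, charlie, india, india]
i=0: L=lima R=lima -> agree -> lima
i=1: BASE=delta L=bravo R=lima all differ -> CONFLICT
i=2: BASE=echo L=golf R=bravo all differ -> CONFLICT
i=3: BASE=kilo L=delta R=juliet all differ -> CONFLICT
i=4: L=juliet=BASE, R=kilo -> take RIGHT -> kilo
i=5: L=delta=BASE, R=charlie -> take RIGHT -> charlie
i=6: L=india R=india -> agree -> india
i=7: L=india R=india -> agree -> india
Conflict count: 3

Answer: 3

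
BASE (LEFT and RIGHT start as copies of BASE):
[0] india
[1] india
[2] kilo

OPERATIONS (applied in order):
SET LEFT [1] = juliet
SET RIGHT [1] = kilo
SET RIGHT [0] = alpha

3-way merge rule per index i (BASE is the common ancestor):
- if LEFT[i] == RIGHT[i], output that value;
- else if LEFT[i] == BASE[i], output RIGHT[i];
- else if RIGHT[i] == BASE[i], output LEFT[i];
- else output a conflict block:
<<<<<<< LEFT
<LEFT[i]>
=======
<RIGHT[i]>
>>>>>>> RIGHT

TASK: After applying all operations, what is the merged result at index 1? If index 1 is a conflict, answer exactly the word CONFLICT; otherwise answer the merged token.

Answer: CONFLICT

Derivation:
Final LEFT:  [india, juliet, kilo]
Final RIGHT: [alpha, kilo, kilo]
i=0: L=india=BASE, R=alpha -> take RIGHT -> alpha
i=1: BASE=india L=juliet R=kilo all differ -> CONFLICT
i=2: L=kilo R=kilo -> agree -> kilo
Index 1 -> CONFLICT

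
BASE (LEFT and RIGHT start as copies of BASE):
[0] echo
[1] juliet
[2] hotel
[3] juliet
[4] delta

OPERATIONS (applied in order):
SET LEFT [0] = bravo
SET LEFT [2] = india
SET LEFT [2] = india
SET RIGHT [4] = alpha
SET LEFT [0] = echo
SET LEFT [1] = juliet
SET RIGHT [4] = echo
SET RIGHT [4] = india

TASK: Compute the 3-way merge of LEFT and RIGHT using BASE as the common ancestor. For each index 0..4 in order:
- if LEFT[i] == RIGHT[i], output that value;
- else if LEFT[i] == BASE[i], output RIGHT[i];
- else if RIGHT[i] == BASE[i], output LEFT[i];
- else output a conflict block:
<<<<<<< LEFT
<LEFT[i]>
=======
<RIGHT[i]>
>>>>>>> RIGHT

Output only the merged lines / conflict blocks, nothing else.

Answer: echo
juliet
india
juliet
india

Derivation:
Final LEFT:  [echo, juliet, india, juliet, delta]
Final RIGHT: [echo, juliet, hotel, juliet, india]
i=0: L=echo R=echo -> agree -> echo
i=1: L=juliet R=juliet -> agree -> juliet
i=2: L=india, R=hotel=BASE -> take LEFT -> india
i=3: L=juliet R=juliet -> agree -> juliet
i=4: L=delta=BASE, R=india -> take RIGHT -> india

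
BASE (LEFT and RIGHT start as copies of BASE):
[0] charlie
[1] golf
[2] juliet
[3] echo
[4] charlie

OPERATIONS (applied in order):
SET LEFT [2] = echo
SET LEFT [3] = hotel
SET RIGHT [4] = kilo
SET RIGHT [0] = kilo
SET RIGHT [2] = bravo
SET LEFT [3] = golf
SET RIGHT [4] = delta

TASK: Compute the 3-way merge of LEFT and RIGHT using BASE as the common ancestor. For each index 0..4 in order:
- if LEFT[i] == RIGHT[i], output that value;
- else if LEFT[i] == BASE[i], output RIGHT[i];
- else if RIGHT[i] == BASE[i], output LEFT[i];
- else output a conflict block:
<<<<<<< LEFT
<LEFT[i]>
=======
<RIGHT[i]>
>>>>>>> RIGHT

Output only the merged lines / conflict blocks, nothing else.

Final LEFT:  [charlie, golf, echo, golf, charlie]
Final RIGHT: [kilo, golf, bravo, echo, delta]
i=0: L=charlie=BASE, R=kilo -> take RIGHT -> kilo
i=1: L=golf R=golf -> agree -> golf
i=2: BASE=juliet L=echo R=bravo all differ -> CONFLICT
i=3: L=golf, R=echo=BASE -> take LEFT -> golf
i=4: L=charlie=BASE, R=delta -> take RIGHT -> delta

Answer: kilo
golf
<<<<<<< LEFT
echo
=======
bravo
>>>>>>> RIGHT
golf
delta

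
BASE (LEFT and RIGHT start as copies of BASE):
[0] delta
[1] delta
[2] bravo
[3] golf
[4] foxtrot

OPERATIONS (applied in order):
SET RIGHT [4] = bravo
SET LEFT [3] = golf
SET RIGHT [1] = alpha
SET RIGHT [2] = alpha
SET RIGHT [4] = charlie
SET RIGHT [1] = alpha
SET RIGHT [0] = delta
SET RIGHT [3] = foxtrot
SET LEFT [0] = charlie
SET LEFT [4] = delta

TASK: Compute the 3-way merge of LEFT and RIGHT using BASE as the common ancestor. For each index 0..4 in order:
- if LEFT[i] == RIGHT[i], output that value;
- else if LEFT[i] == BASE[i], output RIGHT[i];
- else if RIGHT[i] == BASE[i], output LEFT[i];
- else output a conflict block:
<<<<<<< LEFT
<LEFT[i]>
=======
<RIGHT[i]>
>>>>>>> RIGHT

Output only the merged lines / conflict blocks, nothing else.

Answer: charlie
alpha
alpha
foxtrot
<<<<<<< LEFT
delta
=======
charlie
>>>>>>> RIGHT

Derivation:
Final LEFT:  [charlie, delta, bravo, golf, delta]
Final RIGHT: [delta, alpha, alpha, foxtrot, charlie]
i=0: L=charlie, R=delta=BASE -> take LEFT -> charlie
i=1: L=delta=BASE, R=alpha -> take RIGHT -> alpha
i=2: L=bravo=BASE, R=alpha -> take RIGHT -> alpha
i=3: L=golf=BASE, R=foxtrot -> take RIGHT -> foxtrot
i=4: BASE=foxtrot L=delta R=charlie all differ -> CONFLICT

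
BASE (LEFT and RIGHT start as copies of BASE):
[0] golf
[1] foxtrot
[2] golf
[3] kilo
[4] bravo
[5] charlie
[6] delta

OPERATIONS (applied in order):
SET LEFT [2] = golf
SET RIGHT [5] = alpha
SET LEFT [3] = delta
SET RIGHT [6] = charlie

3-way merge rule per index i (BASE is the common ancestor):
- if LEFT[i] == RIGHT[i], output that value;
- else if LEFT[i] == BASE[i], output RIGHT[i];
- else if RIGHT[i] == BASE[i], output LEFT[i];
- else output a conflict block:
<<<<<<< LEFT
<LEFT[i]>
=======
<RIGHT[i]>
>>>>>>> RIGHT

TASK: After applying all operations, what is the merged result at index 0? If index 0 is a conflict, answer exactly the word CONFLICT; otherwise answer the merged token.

Final LEFT:  [golf, foxtrot, golf, delta, bravo, charlie, delta]
Final RIGHT: [golf, foxtrot, golf, kilo, bravo, alpha, charlie]
i=0: L=golf R=golf -> agree -> golf
i=1: L=foxtrot R=foxtrot -> agree -> foxtrot
i=2: L=golf R=golf -> agree -> golf
i=3: L=delta, R=kilo=BASE -> take LEFT -> delta
i=4: L=bravo R=bravo -> agree -> bravo
i=5: L=charlie=BASE, R=alpha -> take RIGHT -> alpha
i=6: L=delta=BASE, R=charlie -> take RIGHT -> charlie
Index 0 -> golf

Answer: golf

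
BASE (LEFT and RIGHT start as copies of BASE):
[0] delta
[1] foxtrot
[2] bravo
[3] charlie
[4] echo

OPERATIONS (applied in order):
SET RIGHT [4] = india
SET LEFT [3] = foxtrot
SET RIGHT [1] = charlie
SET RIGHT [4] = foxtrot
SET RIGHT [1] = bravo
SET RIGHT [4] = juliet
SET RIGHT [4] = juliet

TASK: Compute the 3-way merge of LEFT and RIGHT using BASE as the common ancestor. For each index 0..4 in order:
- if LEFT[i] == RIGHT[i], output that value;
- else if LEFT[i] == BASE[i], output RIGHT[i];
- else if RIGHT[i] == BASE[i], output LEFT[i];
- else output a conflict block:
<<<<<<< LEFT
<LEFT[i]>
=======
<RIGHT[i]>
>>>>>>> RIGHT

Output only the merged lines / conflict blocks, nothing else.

Answer: delta
bravo
bravo
foxtrot
juliet

Derivation:
Final LEFT:  [delta, foxtrot, bravo, foxtrot, echo]
Final RIGHT: [delta, bravo, bravo, charlie, juliet]
i=0: L=delta R=delta -> agree -> delta
i=1: L=foxtrot=BASE, R=bravo -> take RIGHT -> bravo
i=2: L=bravo R=bravo -> agree -> bravo
i=3: L=foxtrot, R=charlie=BASE -> take LEFT -> foxtrot
i=4: L=echo=BASE, R=juliet -> take RIGHT -> juliet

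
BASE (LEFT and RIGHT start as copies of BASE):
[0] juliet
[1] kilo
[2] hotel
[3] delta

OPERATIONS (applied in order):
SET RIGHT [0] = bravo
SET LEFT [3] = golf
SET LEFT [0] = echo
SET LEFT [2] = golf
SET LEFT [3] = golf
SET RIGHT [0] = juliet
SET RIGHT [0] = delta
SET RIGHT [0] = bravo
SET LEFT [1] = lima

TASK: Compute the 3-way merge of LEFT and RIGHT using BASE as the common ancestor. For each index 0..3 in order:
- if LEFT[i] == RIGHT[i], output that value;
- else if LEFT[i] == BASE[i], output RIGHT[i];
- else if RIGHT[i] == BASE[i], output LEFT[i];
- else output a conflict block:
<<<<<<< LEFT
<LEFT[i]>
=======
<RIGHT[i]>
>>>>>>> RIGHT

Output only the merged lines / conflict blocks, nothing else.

Final LEFT:  [echo, lima, golf, golf]
Final RIGHT: [bravo, kilo, hotel, delta]
i=0: BASE=juliet L=echo R=bravo all differ -> CONFLICT
i=1: L=lima, R=kilo=BASE -> take LEFT -> lima
i=2: L=golf, R=hotel=BASE -> take LEFT -> golf
i=3: L=golf, R=delta=BASE -> take LEFT -> golf

Answer: <<<<<<< LEFT
echo
=======
bravo
>>>>>>> RIGHT
lima
golf
golf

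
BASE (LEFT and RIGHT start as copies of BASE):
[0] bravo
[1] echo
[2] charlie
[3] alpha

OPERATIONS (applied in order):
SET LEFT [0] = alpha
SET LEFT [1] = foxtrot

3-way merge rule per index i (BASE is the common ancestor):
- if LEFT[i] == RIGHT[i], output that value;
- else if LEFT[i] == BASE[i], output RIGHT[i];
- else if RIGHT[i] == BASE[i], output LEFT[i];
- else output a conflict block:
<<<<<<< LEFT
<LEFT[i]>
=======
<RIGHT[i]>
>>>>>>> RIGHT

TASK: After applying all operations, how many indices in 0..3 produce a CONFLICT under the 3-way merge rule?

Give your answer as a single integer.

Answer: 0

Derivation:
Final LEFT:  [alpha, foxtrot, charlie, alpha]
Final RIGHT: [bravo, echo, charlie, alpha]
i=0: L=alpha, R=bravo=BASE -> take LEFT -> alpha
i=1: L=foxtrot, R=echo=BASE -> take LEFT -> foxtrot
i=2: L=charlie R=charlie -> agree -> charlie
i=3: L=alpha R=alpha -> agree -> alpha
Conflict count: 0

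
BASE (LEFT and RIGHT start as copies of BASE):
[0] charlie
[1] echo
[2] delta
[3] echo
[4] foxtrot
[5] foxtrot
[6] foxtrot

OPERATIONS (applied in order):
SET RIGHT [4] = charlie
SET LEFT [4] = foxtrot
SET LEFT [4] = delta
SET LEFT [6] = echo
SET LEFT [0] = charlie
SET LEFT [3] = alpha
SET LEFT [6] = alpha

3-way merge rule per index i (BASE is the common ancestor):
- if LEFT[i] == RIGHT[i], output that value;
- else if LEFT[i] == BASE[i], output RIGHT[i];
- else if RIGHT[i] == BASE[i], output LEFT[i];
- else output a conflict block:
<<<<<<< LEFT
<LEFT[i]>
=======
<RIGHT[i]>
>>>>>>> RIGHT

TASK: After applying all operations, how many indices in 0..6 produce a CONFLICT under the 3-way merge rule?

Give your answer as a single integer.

Final LEFT:  [charlie, echo, delta, alpha, delta, foxtrot, alpha]
Final RIGHT: [charlie, echo, delta, echo, charlie, foxtrot, foxtrot]
i=0: L=charlie R=charlie -> agree -> charlie
i=1: L=echo R=echo -> agree -> echo
i=2: L=delta R=delta -> agree -> delta
i=3: L=alpha, R=echo=BASE -> take LEFT -> alpha
i=4: BASE=foxtrot L=delta R=charlie all differ -> CONFLICT
i=5: L=foxtrot R=foxtrot -> agree -> foxtrot
i=6: L=alpha, R=foxtrot=BASE -> take LEFT -> alpha
Conflict count: 1

Answer: 1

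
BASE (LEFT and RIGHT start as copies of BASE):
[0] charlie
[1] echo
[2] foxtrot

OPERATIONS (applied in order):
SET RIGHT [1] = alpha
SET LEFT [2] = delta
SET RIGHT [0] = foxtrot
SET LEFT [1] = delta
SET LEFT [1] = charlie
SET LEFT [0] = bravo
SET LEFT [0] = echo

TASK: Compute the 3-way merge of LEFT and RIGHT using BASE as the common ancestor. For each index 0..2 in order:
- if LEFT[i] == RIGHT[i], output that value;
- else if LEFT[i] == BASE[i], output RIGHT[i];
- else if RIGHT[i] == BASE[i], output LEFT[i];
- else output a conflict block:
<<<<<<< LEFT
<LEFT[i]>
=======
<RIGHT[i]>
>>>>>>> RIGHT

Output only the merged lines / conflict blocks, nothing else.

Final LEFT:  [echo, charlie, delta]
Final RIGHT: [foxtrot, alpha, foxtrot]
i=0: BASE=charlie L=echo R=foxtrot all differ -> CONFLICT
i=1: BASE=echo L=charlie R=alpha all differ -> CONFLICT
i=2: L=delta, R=foxtrot=BASE -> take LEFT -> delta

Answer: <<<<<<< LEFT
echo
=======
foxtrot
>>>>>>> RIGHT
<<<<<<< LEFT
charlie
=======
alpha
>>>>>>> RIGHT
delta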